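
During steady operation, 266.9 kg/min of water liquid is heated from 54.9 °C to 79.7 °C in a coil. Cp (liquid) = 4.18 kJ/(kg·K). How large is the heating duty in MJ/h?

Q = ṁ·Cp·ΔT = 266.9 × 4.18 × (79.7 − 54.9) = 27668 kJ/min
Converting: 27668 / 60 s = 461.13 kW
Heating duty = 1660.1 MJ/h

Q = 1660 MJ/h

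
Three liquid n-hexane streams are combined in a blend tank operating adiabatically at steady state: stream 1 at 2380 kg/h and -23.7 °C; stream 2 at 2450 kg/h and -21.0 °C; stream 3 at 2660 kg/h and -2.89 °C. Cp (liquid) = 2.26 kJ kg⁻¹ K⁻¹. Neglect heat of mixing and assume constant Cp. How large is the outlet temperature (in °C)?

Energy balance with Q = 0: Σ ṁᵢCp,ᵢ(T_out − Tᵢ) = 0
Σ ṁᵢCp,ᵢTᵢ = 2380×2.26×-23.7 + 2450×2.26×-21.0 + 2660×2.26×-2.89 = -261130
Σ ṁᵢCp,ᵢ = 2380×2.26 + 2450×2.26 + 2660×2.26 = 16927
T_out = -261130 / 16927 = -15.426 °C

T_out = -15.4 °C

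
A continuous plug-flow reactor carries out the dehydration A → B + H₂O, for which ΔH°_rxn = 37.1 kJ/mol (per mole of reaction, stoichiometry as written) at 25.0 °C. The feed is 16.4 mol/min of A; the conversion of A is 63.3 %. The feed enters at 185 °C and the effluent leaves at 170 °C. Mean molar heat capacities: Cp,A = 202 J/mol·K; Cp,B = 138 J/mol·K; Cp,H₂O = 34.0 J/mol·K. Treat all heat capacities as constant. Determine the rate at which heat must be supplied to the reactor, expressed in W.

Extent of reaction ξ = 0.633 × 16.4 = 10.381 mol/min
Reaction term: ξ·ΔH°_rxn = 10.381 × 37.1 = 385.14 kJ/min
Sensible, feed 185→25 °C: -530.05 kJ/min
Outlet flows (mol/min): A 6.0188, B 10.381, H₂O 10.381
Sensible, products 25→170 °C: 435.2 kJ/min
Q = ΔH = 290.29 kJ/min = 4.8382 kW
Heat supplied = 4838.2 W

Q_in = 4840 W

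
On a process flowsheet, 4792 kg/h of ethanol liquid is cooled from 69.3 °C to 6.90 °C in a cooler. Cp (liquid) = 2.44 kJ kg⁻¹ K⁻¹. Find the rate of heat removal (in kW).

Q = ṁ·Cp·ΔT = 4792 × 2.44 × (6.90 − 69.3) = -729610 kJ/h
Converting: 729610 / 3600 s = 202.67 kW

Q_c = 203 kW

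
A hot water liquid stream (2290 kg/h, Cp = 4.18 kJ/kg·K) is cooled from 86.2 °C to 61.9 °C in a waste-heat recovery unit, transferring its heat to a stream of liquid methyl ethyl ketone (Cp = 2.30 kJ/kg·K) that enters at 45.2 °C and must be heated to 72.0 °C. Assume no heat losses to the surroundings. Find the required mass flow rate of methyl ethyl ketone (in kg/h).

ṁ_c = 3770 kg/h

Heat released by hot stream: Q = 2290 × 4.18 × (86.2 − 61.9) = 232600 kJ/h
Energy balance on cold side (adiabatic exchanger): Q = ṁ_c·Cp_c·(T_c,out − T_c,in)
ṁ_c = 232600 / [2.30 × (72.0 − 45.2)] = 3773.6 kg/h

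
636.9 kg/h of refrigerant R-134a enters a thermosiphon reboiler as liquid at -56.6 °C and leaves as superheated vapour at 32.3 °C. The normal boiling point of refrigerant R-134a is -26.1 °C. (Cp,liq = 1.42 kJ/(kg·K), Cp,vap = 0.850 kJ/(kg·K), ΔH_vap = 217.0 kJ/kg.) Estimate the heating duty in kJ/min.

Q = 3290 kJ/min

liquid -56.6→-26.1 °C: 43.31 kJ/kg
vaporisation at -26.1 °C: 217 kJ/kg
vapour -26.1→32.3 °C: 49.64 kJ/kg
Δh = 43.31 + 217 + 49.64 = 309.95 kJ/kg
Q = ṁ·Δh = 636.9 kg/h × 309.95 kJ/kg = 197410 kJ/h
|Q| = 54.835 kW = 3290.1 kJ/min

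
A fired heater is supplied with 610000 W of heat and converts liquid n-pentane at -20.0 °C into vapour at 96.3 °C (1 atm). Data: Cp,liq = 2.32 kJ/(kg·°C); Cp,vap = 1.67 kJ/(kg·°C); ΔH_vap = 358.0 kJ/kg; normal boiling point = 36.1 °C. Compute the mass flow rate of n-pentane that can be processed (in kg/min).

Δh = 2.32×(36.1−-20.0) + 358.0 + 1.67×(96.3−36.1) = 588.69 kJ/kg
Q = 610000 W = 610 kJ/s = 36600 kJ/min
ṁ = Q/Δh = 36600 / 588.69 = 62.172 kg/min

ṁ = 62.2 kg/min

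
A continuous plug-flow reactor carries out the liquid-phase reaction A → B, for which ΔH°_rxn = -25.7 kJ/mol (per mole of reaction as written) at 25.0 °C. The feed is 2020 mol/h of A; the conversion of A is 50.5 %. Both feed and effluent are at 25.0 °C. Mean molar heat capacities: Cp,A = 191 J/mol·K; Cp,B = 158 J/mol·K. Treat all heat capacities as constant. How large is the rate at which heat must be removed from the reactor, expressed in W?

Extent of reaction ξ = 0.505 × 2020 = 1020.1 mol/h
Reaction term: ξ·ΔH°_rxn = 1020.1 × -25.7 = -26217 kJ/h
Q = ΔH = -26217 kJ/h = -7.2824 kW
Heat removed = 7282.4 W

Q_out = 7280 W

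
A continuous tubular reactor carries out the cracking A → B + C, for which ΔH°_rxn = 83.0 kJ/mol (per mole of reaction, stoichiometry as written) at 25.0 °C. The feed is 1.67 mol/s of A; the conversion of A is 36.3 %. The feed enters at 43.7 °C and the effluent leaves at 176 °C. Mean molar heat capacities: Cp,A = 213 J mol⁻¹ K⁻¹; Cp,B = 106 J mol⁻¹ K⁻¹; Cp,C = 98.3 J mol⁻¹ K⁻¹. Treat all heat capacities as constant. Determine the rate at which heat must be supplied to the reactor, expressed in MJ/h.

Extent of reaction ξ = 0.363 × 1.67 = 0.60621 mol/s
Reaction term: ξ·ΔH°_rxn = 0.60621 × 83.0 = 50.315 kJ/s
Sensible, feed 43.7→25 °C: -6.6518 kJ/s
Outlet flows (mol/s): A 1.0638, B 0.60621, C 0.60621
Sensible, products 25→176 °C: 52.916 kJ/s
Q = ΔH = 96.579 kJ/s = 96.579 kW
Heat supplied = 347.69 MJ/h

Q_in = 348 MJ/h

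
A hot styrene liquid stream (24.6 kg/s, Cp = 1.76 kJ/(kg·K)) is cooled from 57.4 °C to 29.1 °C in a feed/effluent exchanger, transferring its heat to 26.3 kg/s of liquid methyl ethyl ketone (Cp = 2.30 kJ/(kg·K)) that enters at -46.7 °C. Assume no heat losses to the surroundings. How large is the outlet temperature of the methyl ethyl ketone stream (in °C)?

Heat released by hot stream: Q = 24.6 × 1.76 × (57.4 − 29.1) = 1225.3 kJ/s
Energy balance on cold side (adiabatic exchanger): Q = ṁ_c·Cp_c·(T_c,out − T_c,in)
T_c,out = -46.7 + 1225.3/(26.3 × 2.30) = -26.444 °C

T_c,out = -26.4 °C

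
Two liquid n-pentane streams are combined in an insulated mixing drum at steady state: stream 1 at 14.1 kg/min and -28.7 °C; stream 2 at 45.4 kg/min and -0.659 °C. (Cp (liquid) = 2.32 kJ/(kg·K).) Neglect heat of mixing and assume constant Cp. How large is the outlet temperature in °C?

Energy balance with Q = 0: Σ ṁᵢCp,ᵢ(T_out − Tᵢ) = 0
T_out = Σ ṁᵢCp,ᵢTᵢ / Σ ṁᵢCp,ᵢ
      = -1008.2 / 138.04 = -7.304 °C

T_out = -7.30 °C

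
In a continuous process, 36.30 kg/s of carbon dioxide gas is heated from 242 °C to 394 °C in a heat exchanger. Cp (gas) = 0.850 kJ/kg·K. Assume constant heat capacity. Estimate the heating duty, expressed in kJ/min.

Q = 281000 kJ/min

Q = ṁ·Cp·ΔT = 36.30 × 0.850 × (394 − 242) = 4690 kJ/s
Heating duty = 281400 kJ/min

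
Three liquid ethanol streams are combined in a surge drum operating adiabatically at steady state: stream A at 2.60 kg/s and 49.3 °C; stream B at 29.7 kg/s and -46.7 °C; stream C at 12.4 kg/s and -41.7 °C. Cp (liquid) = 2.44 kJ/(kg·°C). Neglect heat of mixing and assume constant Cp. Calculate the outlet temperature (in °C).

T_out = -39.7 °C

Energy balance with Q = 0: Σ ṁᵢCp,ᵢ(T_out − Tᵢ) = 0
T_out = Σ ṁᵢCp,ᵢTᵢ / Σ ṁᵢCp,ᵢ
      = -4333.2 / 109.07 = -39.729 °C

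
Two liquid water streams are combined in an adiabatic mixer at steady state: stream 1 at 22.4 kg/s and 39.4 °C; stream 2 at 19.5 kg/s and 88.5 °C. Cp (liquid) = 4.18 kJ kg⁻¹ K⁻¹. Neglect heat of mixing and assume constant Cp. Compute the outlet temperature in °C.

Energy balance with Q = 0: Σ ṁᵢCp,ᵢ(T_out − Tᵢ) = 0
Σ ṁᵢCp,ᵢTᵢ = 22.4×4.18×39.4 + 19.5×4.18×88.5 = 10903
Σ ṁᵢCp,ᵢ = 22.4×4.18 + 19.5×4.18 = 175.14
T_out = 10903 / 175.14 = 62.251 °C

T_out = 62.3 °C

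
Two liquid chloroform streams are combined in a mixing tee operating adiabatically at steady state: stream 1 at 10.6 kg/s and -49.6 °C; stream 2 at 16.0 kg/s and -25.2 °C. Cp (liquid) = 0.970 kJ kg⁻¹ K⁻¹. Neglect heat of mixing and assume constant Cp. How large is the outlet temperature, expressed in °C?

Energy balance with Q = 0: Σ ṁᵢCp,ᵢ(T_out − Tᵢ) = 0
T_out = Σ ṁᵢCp,ᵢTᵢ / Σ ṁᵢCp,ᵢ
      = -901.09 / 25.802 = -34.923 °C

T_out = -34.9 °C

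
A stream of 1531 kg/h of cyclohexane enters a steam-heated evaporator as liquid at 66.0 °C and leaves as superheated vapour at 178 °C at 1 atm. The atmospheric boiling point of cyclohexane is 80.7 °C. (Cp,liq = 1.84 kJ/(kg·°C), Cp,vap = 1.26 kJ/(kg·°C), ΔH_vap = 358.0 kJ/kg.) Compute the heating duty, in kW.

Q = 216 kW

liquid 66.0→80.7 °C: 27.048 kJ/kg
vaporisation at 80.7 °C: 358 kJ/kg
vapour 80.7→178 °C: 122.6 kJ/kg
Δh = 27.048 + 358 + 122.6 = 507.65 kJ/kg
Q = ṁ·Δh = 1531 kg/h × 507.65 kJ/kg = 777210 kJ/h
|Q| = 215.89 kW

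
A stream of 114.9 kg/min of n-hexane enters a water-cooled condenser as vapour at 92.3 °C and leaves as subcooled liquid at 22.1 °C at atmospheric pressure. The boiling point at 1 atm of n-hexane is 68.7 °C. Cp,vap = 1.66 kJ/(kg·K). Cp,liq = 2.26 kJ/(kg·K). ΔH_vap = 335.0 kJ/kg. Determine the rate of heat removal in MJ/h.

vapour 92.3→68.7 °C: -39.176 kJ/kg
condensation at 68.7 °C: -335 kJ/kg
liquid 68.7→22.1 °C: -105.32 kJ/kg
Δh = -39.176 + -335 + -105.32 = -479.49 kJ/kg
Q = ṁ·Δh = 114.9 kg/min × -479.49 kJ/kg = -55094 kJ/min
|Q| = 918.23 kW = 3305.6 MJ/h

Q_c = 3310 MJ/h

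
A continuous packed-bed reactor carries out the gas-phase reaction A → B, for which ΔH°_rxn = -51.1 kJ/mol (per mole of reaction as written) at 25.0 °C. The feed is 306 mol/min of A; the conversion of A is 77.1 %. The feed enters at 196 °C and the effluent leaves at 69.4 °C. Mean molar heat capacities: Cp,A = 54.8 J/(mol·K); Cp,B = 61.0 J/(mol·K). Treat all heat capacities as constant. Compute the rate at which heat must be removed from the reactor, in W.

Extent of reaction ξ = 0.771 × 306 = 235.93 mol/min
Reaction term: ξ·ΔH°_rxn = 235.93 × -51.1 = -12056 kJ/min
Sensible, feed 196→25 °C: -2867.5 kJ/min
Outlet flows (mol/min): A 70.074, B 235.93
Sensible, products 25→69.4 °C: 809.48 kJ/min
Q = ΔH = -14114 kJ/min = -235.23 kW
Heat removed = 235230 W

Q_out = 235000 W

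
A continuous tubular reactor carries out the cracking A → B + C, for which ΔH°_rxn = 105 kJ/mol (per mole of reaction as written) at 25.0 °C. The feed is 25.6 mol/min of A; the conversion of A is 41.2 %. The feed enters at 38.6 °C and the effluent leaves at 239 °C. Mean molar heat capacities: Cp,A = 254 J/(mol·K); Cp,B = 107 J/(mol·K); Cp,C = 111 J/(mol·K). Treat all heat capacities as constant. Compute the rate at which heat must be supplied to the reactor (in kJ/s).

Q_in = 38.8 kJ/s

Extent of reaction ξ = 0.412 × 25.6 = 10.547 mol/min
Reaction term: ξ·ΔH°_rxn = 10.547 × 105 = 1107.5 kJ/min
Sensible, feed 38.6→25 °C: -88.433 kJ/min
Outlet flows (mol/min): A 15.053, B 10.547, C 10.547
Sensible, products 25→239 °C: 1310.3 kJ/min
Q = ΔH = 2329.3 kJ/min = 38.821 kW
Heat supplied = 38.821 kJ/s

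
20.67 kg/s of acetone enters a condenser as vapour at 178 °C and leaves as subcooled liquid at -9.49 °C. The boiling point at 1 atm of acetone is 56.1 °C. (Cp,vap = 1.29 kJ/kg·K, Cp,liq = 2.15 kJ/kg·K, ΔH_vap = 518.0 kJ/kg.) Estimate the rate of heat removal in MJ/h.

vapour 178→56.1 °C: -157.25 kJ/kg
condensation at 56.1 °C: -518 kJ/kg
liquid 56.1→-9.49 °C: -141.02 kJ/kg
Δh = -157.25 + -518 + -141.02 = -816.27 kJ/kg
Q = ṁ·Δh = 20.67 kg/s × -816.27 kJ/kg = -16872 kJ/s
|Q| = 16872 kW = 60740 MJ/h

Q_c = 60700 MJ/h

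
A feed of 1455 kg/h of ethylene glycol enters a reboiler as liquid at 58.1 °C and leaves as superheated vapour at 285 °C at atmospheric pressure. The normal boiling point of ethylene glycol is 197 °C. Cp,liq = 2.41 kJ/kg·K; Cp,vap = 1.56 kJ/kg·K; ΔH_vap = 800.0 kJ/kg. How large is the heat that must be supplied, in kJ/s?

liquid 58.1→197 °C: 334.75 kJ/kg
vaporisation at 197 °C: 800 kJ/kg
vapour 197→285 °C: 137.28 kJ/kg
Δh = 334.75 + 800 + 137.28 = 1272 kJ/kg
Q = ṁ·Δh = 1455 kg/h × 1272 kJ/kg = 1.8508e+06 kJ/h
|Q| = 514.11 kW

Q = 514 kJ/s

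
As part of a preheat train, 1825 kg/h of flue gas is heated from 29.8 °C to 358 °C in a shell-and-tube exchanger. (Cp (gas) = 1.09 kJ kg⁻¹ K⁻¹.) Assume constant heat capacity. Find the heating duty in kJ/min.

Q = 10900 kJ/min

Q = ṁ·Cp·ΔT = 1825 × 1.09 × (358 − 29.8) = 652870 kJ/h
Converting: 652870 / 3600 s = 181.35 kW
Heating duty = 10881 kJ/min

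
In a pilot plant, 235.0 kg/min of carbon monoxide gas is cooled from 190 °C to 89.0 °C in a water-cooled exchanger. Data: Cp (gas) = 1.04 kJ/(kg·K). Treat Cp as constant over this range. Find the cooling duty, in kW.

Q = ṁ·Cp·ΔT = 235.0 × 1.04 × (89.0 − 190) = -24684 kJ/min
Converting: 24684 / 60 s = 411.41 kW

Q_c = 411 kW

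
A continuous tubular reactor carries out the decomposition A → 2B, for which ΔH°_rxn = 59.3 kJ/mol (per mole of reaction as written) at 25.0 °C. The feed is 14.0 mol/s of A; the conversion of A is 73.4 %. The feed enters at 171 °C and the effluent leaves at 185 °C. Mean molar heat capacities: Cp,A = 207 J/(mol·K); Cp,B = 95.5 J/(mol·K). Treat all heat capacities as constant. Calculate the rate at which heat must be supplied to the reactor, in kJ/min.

Extent of reaction ξ = 0.734 × 14.0 = 10.276 mol/s
Reaction term: ξ·ΔH°_rxn = 10.276 × 59.3 = 609.37 kJ/s
Sensible, feed 171→25 °C: -423.11 kJ/s
Outlet flows (mol/s): A 3.724, B 20.552
Sensible, products 25→185 °C: 437.37 kJ/s
Q = ΔH = 623.63 kJ/s = 623.63 kW
Heat supplied = 37418 kJ/min

Q_in = 37400 kJ/min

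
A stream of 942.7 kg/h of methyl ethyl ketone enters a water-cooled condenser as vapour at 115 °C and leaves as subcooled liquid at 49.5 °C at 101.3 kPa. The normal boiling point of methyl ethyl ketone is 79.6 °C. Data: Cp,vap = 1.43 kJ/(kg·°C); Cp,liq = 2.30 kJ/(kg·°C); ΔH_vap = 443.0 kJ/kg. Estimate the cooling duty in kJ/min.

vapour 115→79.6 °C: -50.622 kJ/kg
condensation at 79.6 °C: -443 kJ/kg
liquid 79.6→49.5 °C: -69.23 kJ/kg
Δh = -50.622 + -443 + -69.23 = -562.85 kJ/kg
Q = ṁ·Δh = 942.7 kg/h × -562.85 kJ/kg = -530600 kJ/h
|Q| = 147.39 kW = 8843.3 kJ/min

Q_c = 8840 kJ/min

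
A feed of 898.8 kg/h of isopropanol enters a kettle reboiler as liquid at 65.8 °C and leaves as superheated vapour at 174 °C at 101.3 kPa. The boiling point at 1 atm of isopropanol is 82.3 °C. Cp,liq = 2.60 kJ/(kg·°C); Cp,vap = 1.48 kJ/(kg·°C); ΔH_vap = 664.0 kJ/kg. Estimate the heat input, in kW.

Q = 210 kW

liquid 65.8→82.3 °C: 42.9 kJ/kg
vaporisation at 82.3 °C: 664 kJ/kg
vapour 82.3→174 °C: 135.72 kJ/kg
Δh = 42.9 + 664 + 135.72 = 842.62 kJ/kg
Q = ṁ·Δh = 898.8 kg/h × 842.62 kJ/kg = 757340 kJ/h
|Q| = 210.37 kW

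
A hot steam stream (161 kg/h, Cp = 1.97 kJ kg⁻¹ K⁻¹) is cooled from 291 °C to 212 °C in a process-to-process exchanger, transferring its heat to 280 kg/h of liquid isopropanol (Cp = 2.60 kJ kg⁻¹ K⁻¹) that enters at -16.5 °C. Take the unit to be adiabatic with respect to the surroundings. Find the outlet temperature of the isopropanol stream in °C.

Heat released by hot stream: Q = 161 × 1.97 × (291 − 212) = 25056 kJ/h
Energy balance on cold side (adiabatic exchanger): Q = ṁ_c·Cp_c·(T_c,out − T_c,in)
T_c,out = -16.5 + 25056/(280 × 2.60) = 17.918 °C

T_c,out = 17.9 °C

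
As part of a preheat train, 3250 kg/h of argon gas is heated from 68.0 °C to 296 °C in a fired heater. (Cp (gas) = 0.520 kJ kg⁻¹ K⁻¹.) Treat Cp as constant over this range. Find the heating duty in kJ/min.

Q = ṁ·Cp·ΔT = 3250 × 0.520 × (296 − 68.0) = 385320 kJ/h
Converting: 385320 / 3600 s = 107.03 kW
Heating duty = 6422 kJ/min

Q = 6420 kJ/min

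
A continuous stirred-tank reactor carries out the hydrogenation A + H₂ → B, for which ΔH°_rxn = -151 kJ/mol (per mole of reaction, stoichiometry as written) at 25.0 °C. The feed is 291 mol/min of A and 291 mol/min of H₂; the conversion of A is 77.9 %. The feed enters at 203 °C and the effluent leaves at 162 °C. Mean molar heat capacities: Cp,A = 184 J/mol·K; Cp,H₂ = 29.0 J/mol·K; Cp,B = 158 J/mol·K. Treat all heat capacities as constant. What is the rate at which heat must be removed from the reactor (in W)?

Extent of reaction ξ = 0.779 × 291 = 226.69 mol/min
Reaction term: ξ·ΔH°_rxn = 226.69 × -151 = -34230 kJ/min
Sensible, feed 203→25 °C: -11033 kJ/min
Outlet flows (mol/min): A 64.311, H₂ 64.311, B 226.69
Sensible, products 25→162 °C: 6783.6 kJ/min
Q = ΔH = -38479 kJ/min = -641.32 kW
Heat removed = 641320 W

Q_out = 641000 W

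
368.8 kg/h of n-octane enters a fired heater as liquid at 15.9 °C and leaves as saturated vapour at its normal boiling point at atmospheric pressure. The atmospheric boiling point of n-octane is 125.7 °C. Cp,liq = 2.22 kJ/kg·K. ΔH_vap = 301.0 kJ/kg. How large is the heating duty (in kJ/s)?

Q = 55.8 kJ/s

liquid 15.9→125.7 °C: 243.76 kJ/kg
vaporisation at 125.7 °C: 301 kJ/kg
Δh = 243.76 + 301 = 544.76 kJ/kg
Q = ṁ·Δh = 368.8 kg/h × 544.76 kJ/kg = 200910 kJ/h
|Q| = 55.807 kW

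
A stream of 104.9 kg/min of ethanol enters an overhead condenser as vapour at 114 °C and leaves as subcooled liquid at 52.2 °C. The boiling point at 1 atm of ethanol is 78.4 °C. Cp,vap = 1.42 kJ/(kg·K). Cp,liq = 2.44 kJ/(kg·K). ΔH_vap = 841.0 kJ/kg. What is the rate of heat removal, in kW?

Q_c = 1670 kW

vapour 114→78.4 °C: -50.552 kJ/kg
condensation at 78.4 °C: -841 kJ/kg
liquid 78.4→52.2 °C: -63.928 kJ/kg
Δh = -50.552 + -841 + -63.928 = -955.48 kJ/kg
Q = ṁ·Δh = 104.9 kg/min × -955.48 kJ/kg = -100230 kJ/min
|Q| = 1670.5 kW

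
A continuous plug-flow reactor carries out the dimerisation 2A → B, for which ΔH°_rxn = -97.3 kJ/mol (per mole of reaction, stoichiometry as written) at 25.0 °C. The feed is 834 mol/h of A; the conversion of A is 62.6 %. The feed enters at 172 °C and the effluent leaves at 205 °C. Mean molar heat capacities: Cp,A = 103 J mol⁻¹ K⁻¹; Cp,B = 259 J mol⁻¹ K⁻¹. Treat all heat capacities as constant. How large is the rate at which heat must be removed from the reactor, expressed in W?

Extent of reaction ξ = 0.626 × 834 / 2 = 261.04 mol/h
Reaction term: ξ·ΔH°_rxn = 261.04 × -97.3 = -25399 kJ/h
Sensible, feed 172→25 °C: -12628 kJ/h
Outlet flows (mol/h): A 311.92, B 261.04
Sensible, products 25→205 °C: 17953 kJ/h
Q = ΔH = -20074 kJ/h = -5.5762 kW
Heat removed = 5576.2 W

Q_out = 5580 W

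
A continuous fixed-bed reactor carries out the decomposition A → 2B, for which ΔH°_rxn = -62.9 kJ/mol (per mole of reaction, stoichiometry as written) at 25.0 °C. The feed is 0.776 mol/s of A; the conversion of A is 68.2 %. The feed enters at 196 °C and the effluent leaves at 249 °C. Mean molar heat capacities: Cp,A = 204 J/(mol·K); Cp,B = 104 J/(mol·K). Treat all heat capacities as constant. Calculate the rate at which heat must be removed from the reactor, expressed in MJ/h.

Q_out = 87.9 MJ/h

Extent of reaction ξ = 0.682 × 0.776 = 0.52923 mol/s
Reaction term: ξ·ΔH°_rxn = 0.52923 × -62.9 = -33.289 kJ/s
Sensible, feed 196→25 °C: -27.07 kJ/s
Outlet flows (mol/s): A 0.24677, B 1.0585
Sensible, products 25→249 °C: 35.934 kJ/s
Q = ΔH = -24.424 kJ/s = -24.424 kW
Heat removed = 87.928 MJ/h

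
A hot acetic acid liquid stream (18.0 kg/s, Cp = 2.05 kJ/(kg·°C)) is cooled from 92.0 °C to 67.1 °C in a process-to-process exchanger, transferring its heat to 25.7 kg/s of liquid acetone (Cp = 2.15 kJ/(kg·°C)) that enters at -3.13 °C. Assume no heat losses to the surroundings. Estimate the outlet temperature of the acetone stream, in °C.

Heat released by hot stream: Q = 18.0 × 2.05 × (92.0 − 67.1) = 918.81 kJ/s
Energy balance on cold side (adiabatic exchanger): Q = ṁ_c·Cp_c·(T_c,out − T_c,in)
T_c,out = -3.13 + 918.81/(25.7 × 2.15) = 13.499 °C

T_c,out = 13.5 °C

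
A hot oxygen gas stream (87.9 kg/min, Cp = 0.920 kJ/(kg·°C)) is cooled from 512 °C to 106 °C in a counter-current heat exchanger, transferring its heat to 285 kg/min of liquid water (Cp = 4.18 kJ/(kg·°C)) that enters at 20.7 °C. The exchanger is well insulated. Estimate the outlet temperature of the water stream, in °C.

Heat released by hot stream: Q = 87.9 × 0.920 × (512 − 106) = 32832 kJ/min
Energy balance on cold side (adiabatic exchanger): Q = ṁ_c·Cp_c·(T_c,out − T_c,in)
T_c,out = 20.7 + 32832/(285 × 4.18) = 48.26 °C

T_c,out = 48.3 °C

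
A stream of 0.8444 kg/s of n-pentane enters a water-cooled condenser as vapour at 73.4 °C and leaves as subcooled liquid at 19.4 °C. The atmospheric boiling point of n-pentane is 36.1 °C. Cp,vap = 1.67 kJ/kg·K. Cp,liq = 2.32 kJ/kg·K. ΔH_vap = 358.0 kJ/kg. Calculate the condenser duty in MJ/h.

Q_c = 1400 MJ/h

vapour 73.4→36.1 °C: -62.291 kJ/kg
condensation at 36.1 °C: -358 kJ/kg
liquid 36.1→19.4 °C: -38.744 kJ/kg
Δh = -62.291 + -358 + -38.744 = -459.04 kJ/kg
Q = ṁ·Δh = 0.8444 kg/s × -459.04 kJ/kg = -387.61 kJ/s
|Q| = 387.61 kW = 1395.4 MJ/h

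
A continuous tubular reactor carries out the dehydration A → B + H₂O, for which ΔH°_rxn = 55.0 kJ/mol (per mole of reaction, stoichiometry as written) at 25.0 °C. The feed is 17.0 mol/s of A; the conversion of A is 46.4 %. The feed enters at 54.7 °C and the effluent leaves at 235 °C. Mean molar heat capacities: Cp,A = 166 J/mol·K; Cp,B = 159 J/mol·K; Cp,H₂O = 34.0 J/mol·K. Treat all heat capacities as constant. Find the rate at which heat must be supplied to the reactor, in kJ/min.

Extent of reaction ξ = 0.464 × 17.0 = 7.888 mol/s
Reaction term: ξ·ΔH°_rxn = 7.888 × 55.0 = 433.84 kJ/s
Sensible, feed 54.7→25 °C: -83.813 kJ/s
Outlet flows (mol/s): A 9.112, B 7.888, H₂O 7.888
Sensible, products 25→235 °C: 637.34 kJ/s
Q = ΔH = 987.37 kJ/s = 987.37 kW
Heat supplied = 59242 kJ/min

Q_in = 59200 kJ/min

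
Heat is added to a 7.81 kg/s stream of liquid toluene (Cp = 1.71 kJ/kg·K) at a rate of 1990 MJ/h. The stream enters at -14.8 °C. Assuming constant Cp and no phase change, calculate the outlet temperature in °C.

Q = 1990 MJ/h = 552.78 kJ/s
ΔT = Q/(ṁ·Cp) = 552.78/(7.81×1.71) = 41.391 K
T_out = -14.8 + 41.391 = 26.591 °C

T_out = 26.6 °C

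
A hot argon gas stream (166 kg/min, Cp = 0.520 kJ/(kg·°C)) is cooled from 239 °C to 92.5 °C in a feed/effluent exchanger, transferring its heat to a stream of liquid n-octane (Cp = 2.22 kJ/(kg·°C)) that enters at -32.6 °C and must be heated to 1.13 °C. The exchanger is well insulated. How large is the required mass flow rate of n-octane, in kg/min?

ṁ_c = 169 kg/min

Heat released by hot stream: Q = 166 × 0.520 × (239 − 92.5) = 12646 kJ/min
Energy balance on cold side (adiabatic exchanger): Q = ṁ_c·Cp_c·(T_c,out − T_c,in)
ṁ_c = 12646 / [2.22 × (1.13 − -32.6)] = 168.88 kg/min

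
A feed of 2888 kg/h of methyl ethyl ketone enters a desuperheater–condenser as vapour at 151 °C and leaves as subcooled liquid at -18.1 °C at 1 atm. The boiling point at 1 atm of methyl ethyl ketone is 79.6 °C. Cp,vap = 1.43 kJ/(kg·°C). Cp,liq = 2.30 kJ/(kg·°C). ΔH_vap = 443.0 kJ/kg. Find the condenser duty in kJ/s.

Q_c = 618 kJ/s

vapour 151→79.6 °C: -102.1 kJ/kg
condensation at 79.6 °C: -443 kJ/kg
liquid 79.6→-18.1 °C: -224.71 kJ/kg
Δh = -102.1 + -443 + -224.71 = -769.81 kJ/kg
Q = ṁ·Δh = 2888 kg/h × -769.81 kJ/kg = -2.2232e+06 kJ/h
|Q| = 617.56 kW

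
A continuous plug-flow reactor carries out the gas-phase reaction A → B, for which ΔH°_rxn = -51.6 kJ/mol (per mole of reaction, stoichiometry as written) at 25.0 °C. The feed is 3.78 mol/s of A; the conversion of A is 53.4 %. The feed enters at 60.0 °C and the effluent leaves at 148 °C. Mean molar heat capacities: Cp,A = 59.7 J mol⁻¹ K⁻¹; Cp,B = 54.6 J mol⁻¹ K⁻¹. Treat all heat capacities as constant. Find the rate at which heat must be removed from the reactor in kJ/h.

Q_out = 308000 kJ/h

Extent of reaction ξ = 0.534 × 3.78 = 2.0185 mol/s
Reaction term: ξ·ΔH°_rxn = 2.0185 × -51.6 = -104.16 kJ/s
Sensible, feed 60.0→25 °C: -7.8983 kJ/s
Outlet flows (mol/s): A 1.7615, B 2.0185
Sensible, products 25→148 °C: 26.491 kJ/s
Q = ΔH = -85.563 kJ/s = -85.563 kW
Heat removed = 308030 kJ/h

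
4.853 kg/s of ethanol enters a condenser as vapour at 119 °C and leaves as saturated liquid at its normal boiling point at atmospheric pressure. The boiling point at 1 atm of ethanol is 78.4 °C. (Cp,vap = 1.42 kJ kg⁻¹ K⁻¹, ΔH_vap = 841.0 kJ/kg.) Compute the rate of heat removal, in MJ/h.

vapour 119→78.4 °C: -57.652 kJ/kg
condensation at 78.4 °C: -841 kJ/kg
Δh = -57.652 + -841 = -898.65 kJ/kg
Q = ṁ·Δh = 4.853 kg/s × -898.65 kJ/kg = -4361.2 kJ/s
|Q| = 4361.2 kW = 15700 MJ/h

Q_c = 15700 MJ/h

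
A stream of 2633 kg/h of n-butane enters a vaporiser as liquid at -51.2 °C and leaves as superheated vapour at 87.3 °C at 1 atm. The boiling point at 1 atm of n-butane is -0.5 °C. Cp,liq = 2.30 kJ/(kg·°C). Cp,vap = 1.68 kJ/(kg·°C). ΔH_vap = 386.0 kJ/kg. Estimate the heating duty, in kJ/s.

Q = 475 kJ/s

liquid -51.2→-0.5 °C: 116.61 kJ/kg
vaporisation at -0.5 °C: 386 kJ/kg
vapour -0.5→87.3 °C: 147.5 kJ/kg
Δh = 116.61 + 386 + 147.5 = 650.11 kJ/kg
Q = ṁ·Δh = 2633 kg/h × 650.11 kJ/kg = 1.7118e+06 kJ/h
|Q| = 475.49 kW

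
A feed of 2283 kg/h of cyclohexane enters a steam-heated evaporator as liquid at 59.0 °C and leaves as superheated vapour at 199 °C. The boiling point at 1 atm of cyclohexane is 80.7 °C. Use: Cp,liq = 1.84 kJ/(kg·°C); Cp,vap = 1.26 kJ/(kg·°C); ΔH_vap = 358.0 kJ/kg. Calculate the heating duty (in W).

liquid 59.0→80.7 °C: 39.928 kJ/kg
vaporisation at 80.7 °C: 358 kJ/kg
vapour 80.7→199 °C: 149.06 kJ/kg
Δh = 39.928 + 358 + 149.06 = 546.99 kJ/kg
Q = ṁ·Δh = 2283 kg/h × 546.99 kJ/kg = 1.2488e+06 kJ/h
|Q| = 346.88 kW = 346880 W

Q = 347000 W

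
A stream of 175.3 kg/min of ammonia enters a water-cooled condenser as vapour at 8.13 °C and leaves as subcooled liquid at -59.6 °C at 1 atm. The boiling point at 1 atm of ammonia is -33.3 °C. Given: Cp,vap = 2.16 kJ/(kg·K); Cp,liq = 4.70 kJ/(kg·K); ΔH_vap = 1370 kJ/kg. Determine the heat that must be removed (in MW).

vapour 8.13→-33.3 °C: -89.489 kJ/kg
condensation at -33.3 °C: -1370 kJ/kg
liquid -33.3→-59.6 °C: -123.61 kJ/kg
Δh = -89.489 + -1370 + -123.61 = -1583.1 kJ/kg
Q = ṁ·Δh = 175.3 kg/min × -1583.1 kJ/kg = -277520 kJ/min
|Q| = 4625.3 kW = 4.6253 MW

Q_c = 4.63 MW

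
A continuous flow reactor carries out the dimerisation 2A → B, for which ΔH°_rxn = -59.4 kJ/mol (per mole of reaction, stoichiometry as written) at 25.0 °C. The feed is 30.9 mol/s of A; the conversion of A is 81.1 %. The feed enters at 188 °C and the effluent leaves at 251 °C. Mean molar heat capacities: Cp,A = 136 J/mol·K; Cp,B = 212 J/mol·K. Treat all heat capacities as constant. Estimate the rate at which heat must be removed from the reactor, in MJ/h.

Q_out = 2340 MJ/h

Extent of reaction ξ = 0.811 × 30.9 / 2 = 12.53 mol/s
Reaction term: ξ·ΔH°_rxn = 12.53 × -59.4 = -744.28 kJ/s
Sensible, feed 188→25 °C: -684.99 kJ/s
Outlet flows (mol/s): A 5.8401, B 12.53
Sensible, products 25→251 °C: 779.84 kJ/s
Q = ΔH = -649.43 kJ/s = -649.43 kW
Heat removed = 2338 MJ/h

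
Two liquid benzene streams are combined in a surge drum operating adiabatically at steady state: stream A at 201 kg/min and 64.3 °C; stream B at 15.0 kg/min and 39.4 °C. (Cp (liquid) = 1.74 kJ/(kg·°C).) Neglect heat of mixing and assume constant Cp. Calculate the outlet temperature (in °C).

Adiabatic, steady state ⇒ Σ ṁᵢCp,ᵢ(T_out − Tᵢ) = 0
T_out = Σ ṁᵢCp,ᵢTᵢ / Σ ṁᵢCp,ᵢ
      = 23517 / 375.84 = 62.571 °C

T_out = 62.6 °C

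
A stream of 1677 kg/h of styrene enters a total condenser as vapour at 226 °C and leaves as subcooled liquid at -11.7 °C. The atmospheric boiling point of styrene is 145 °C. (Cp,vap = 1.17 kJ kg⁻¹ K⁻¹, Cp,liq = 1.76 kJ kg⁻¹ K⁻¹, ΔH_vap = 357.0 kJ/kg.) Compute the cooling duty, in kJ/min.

Q_c = 20300 kJ/min

vapour 226→145 °C: -94.77 kJ/kg
condensation at 145 °C: -357 kJ/kg
liquid 145→-11.7 °C: -275.79 kJ/kg
Δh = -94.77 + -357 + -275.79 = -727.56 kJ/kg
Q = ṁ·Δh = 1677 kg/h × -727.56 kJ/kg = -1.2201e+06 kJ/h
|Q| = 338.92 kW = 20335 kJ/min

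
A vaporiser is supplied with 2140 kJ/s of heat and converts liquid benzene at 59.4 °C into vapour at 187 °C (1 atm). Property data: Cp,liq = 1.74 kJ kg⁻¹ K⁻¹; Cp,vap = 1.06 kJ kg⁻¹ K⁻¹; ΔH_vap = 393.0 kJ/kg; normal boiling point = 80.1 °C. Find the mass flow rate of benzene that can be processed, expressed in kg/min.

ṁ = 237 kg/min

Δh = 1.74×(80.1−59.4) + 393.0 + 1.06×(187−80.1) = 542.33 kJ/kg
Q = 2140 kJ/s = 2140 kJ/s = 128400 kJ/min
ṁ = Q/Δh = 128400 / 542.33 = 236.76 kg/min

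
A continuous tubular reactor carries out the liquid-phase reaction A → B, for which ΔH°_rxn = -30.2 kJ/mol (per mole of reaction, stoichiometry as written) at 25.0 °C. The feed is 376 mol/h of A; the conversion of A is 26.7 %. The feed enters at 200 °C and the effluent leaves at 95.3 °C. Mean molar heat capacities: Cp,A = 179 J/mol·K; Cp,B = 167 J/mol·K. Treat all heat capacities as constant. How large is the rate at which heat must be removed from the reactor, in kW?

Extent of reaction ξ = 0.267 × 376 = 100.39 mol/h
Reaction term: ξ·ΔH°_rxn = 100.39 × -30.2 = -3031.8 kJ/h
Sensible, feed 200→25 °C: -11778 kJ/h
Outlet flows (mol/h): A 275.61, B 100.39
Sensible, products 25→95.3 °C: 4646.8 kJ/h
Q = ΔH = -10163 kJ/h = -2.8231 kW
Heat removed = 2.8231 kW

Q_out = 2.82 kW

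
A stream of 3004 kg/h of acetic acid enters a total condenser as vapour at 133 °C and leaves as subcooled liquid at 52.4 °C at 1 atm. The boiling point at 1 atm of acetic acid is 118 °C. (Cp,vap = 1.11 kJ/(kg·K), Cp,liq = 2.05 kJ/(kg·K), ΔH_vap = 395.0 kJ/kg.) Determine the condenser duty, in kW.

vapour 133→118 °C: -16.65 kJ/kg
condensation at 118 °C: -395 kJ/kg
liquid 118→52.4 °C: -134.48 kJ/kg
Δh = -16.65 + -395 + -134.48 = -546.13 kJ/kg
Q = ṁ·Δh = 3004 kg/h × -546.13 kJ/kg = -1.6406e+06 kJ/h
|Q| = 455.72 kW

Q_c = 456 kW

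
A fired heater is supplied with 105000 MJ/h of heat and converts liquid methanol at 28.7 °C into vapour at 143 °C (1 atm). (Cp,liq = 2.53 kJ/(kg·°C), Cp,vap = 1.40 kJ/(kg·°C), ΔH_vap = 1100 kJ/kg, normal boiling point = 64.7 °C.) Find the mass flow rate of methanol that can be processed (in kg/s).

ṁ = 22.4 kg/s

Δh = 2.53×(64.7−28.7) + 1100 + 1.40×(143−64.7) = 1300.7 kJ/kg
Q = 105000 MJ/h = 29167 kJ/s = 29167 kJ/s
ṁ = Q/Δh = 29167 / 1300.7 = 22.424 kg/s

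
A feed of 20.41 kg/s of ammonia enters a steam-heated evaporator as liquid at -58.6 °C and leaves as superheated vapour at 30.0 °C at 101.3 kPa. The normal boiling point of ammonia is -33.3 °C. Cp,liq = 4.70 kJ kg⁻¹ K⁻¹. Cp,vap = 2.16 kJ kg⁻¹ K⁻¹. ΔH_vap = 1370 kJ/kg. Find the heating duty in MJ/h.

liquid -58.6→-33.3 °C: 118.91 kJ/kg
vaporisation at -33.3 °C: 1370 kJ/kg
vapour -33.3→30.0 °C: 136.73 kJ/kg
Δh = 118.91 + 1370 + 136.73 = 1625.6 kJ/kg
Q = ṁ·Δh = 20.41 kg/s × 1625.6 kJ/kg = 33179 kJ/s
|Q| = 33179 kW = 119450 MJ/h

Q = 119000 MJ/h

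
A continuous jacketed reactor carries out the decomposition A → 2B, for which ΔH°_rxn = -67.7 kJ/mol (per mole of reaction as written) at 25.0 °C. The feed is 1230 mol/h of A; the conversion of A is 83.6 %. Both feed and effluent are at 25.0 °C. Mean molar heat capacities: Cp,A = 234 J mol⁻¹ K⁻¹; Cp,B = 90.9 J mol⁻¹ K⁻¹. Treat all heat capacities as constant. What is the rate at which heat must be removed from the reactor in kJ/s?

Q_out = 19.3 kJ/s

Extent of reaction ξ = 0.836 × 1230 = 1028.3 mol/h
Reaction term: ξ·ΔH°_rxn = 1028.3 × -67.7 = -69615 kJ/h
Q = ΔH = -69615 kJ/h = -19.337 kW
Heat removed = 19.337 kJ/s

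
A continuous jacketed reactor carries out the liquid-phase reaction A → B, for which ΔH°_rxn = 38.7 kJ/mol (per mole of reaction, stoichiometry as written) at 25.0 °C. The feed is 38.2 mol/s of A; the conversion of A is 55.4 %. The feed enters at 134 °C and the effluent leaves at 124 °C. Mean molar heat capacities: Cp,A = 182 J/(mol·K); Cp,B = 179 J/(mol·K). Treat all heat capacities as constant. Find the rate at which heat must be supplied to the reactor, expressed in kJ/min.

Q_in = 44600 kJ/min

Extent of reaction ξ = 0.554 × 38.2 = 21.163 mol/s
Reaction term: ξ·ΔH°_rxn = 21.163 × 38.7 = 819 kJ/s
Sensible, feed 134→25 °C: -757.81 kJ/s
Outlet flows (mol/s): A 17.037, B 21.163
Sensible, products 25→124 °C: 682 kJ/s
Q = ΔH = 743.19 kJ/s = 743.19 kW
Heat supplied = 44591 kJ/min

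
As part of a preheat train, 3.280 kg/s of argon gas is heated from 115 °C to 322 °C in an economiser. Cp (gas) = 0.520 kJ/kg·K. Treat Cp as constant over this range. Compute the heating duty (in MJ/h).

Q = 1270 MJ/h

Q = ṁ·Cp·ΔT = 3.280 × 0.520 × (322 − 115) = 353.06 kJ/s
Heating duty = 1271 MJ/h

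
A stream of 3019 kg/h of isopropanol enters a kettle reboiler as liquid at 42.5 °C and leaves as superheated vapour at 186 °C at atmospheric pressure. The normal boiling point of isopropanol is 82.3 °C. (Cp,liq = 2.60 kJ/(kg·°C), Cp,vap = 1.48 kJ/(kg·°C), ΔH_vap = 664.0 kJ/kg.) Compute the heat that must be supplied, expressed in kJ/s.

Q = 772 kJ/s

liquid 42.5→82.3 °C: 103.48 kJ/kg
vaporisation at 82.3 °C: 664 kJ/kg
vapour 82.3→186 °C: 153.48 kJ/kg
Δh = 103.48 + 664 + 153.48 = 920.96 kJ/kg
Q = ṁ·Δh = 3019 kg/h × 920.96 kJ/kg = 2.7804e+06 kJ/h
|Q| = 772.32 kW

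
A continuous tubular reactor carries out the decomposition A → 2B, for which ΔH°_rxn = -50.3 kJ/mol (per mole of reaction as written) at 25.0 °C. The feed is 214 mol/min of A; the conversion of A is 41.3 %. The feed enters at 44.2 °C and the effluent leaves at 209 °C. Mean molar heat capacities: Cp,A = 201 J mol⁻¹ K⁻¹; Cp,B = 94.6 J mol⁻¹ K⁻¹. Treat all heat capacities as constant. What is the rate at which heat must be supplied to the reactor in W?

Q_in = 40900 W

Extent of reaction ξ = 0.413 × 214 = 88.382 mol/min
Reaction term: ξ·ΔH°_rxn = 88.382 × -50.3 = -4445.6 kJ/min
Sensible, feed 44.2→25 °C: -825.87 kJ/min
Outlet flows (mol/min): A 125.62, B 176.76
Sensible, products 25→209 °C: 7722.7 kJ/min
Q = ΔH = 2451.2 kJ/min = 40.853 kW
Heat supplied = 40853 W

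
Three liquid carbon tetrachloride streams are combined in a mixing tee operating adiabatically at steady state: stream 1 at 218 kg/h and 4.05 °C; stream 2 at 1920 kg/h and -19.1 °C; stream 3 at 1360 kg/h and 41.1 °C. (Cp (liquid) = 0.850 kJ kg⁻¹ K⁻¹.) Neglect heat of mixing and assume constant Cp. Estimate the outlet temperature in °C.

Adiabatic, steady state ⇒ Σ ṁᵢCp,ᵢ(T_out − Tᵢ) = 0
Σ ṁᵢCp,ᵢTᵢ = 218×0.850×4.05 + 1920×0.850×-19.1 + 1360×0.850×41.1 = 17091
Σ ṁᵢCp,ᵢ = 218×0.850 + 1920×0.850 + 1360×0.850 = 2973.3
T_out = 17091 / 2973.3 = 5.7481 °C

T_out = 5.75 °C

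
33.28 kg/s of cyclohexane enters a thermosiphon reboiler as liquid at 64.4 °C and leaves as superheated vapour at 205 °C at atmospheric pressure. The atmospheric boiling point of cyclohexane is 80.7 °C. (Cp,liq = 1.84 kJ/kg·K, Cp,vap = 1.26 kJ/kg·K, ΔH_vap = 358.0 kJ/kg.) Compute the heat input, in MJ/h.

Q = 65200 MJ/h

liquid 64.4→80.7 °C: 29.992 kJ/kg
vaporisation at 80.7 °C: 358 kJ/kg
vapour 80.7→205 °C: 156.62 kJ/kg
Δh = 29.992 + 358 + 156.62 = 544.61 kJ/kg
Q = ṁ·Δh = 33.28 kg/s × 544.61 kJ/kg = 18125 kJ/s
|Q| = 18125 kW = 65249 MJ/h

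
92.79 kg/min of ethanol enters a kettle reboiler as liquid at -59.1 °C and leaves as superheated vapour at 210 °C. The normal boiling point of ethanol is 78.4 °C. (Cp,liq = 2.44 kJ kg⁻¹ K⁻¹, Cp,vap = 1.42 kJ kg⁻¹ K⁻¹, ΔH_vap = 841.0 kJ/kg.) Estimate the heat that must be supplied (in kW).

liquid -59.1→78.4 °C: 335.5 kJ/kg
vaporisation at 78.4 °C: 841 kJ/kg
vapour 78.4→210 °C: 186.87 kJ/kg
Δh = 335.5 + 841 + 186.87 = 1363.4 kJ/kg
Q = ṁ·Δh = 92.79 kg/min × 1363.4 kJ/kg = 126510 kJ/min
|Q| = 2108.5 kW

Q = 2110 kW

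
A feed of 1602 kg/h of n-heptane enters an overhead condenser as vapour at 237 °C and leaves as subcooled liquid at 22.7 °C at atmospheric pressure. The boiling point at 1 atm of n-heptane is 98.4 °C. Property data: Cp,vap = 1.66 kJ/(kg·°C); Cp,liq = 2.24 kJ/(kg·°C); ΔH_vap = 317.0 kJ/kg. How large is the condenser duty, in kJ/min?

vapour 237→98.4 °C: -230.08 kJ/kg
condensation at 98.4 °C: -317 kJ/kg
liquid 98.4→22.7 °C: -169.57 kJ/kg
Δh = -230.08 + -317 + -169.57 = -716.64 kJ/kg
Q = ṁ·Δh = 1602 kg/h × -716.64 kJ/kg = -1.1481e+06 kJ/h
|Q| = 318.91 kW = 19134 kJ/min

Q_c = 19100 kJ/min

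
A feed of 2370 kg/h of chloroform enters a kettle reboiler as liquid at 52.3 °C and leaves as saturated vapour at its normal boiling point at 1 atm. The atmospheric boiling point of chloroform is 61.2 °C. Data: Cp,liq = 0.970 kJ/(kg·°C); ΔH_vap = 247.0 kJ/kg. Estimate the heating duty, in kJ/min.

liquid 52.3→61.2 °C: 8.633 kJ/kg
vaporisation at 61.2 °C: 247 kJ/kg
Δh = 8.633 + 247 = 255.63 kJ/kg
Q = ṁ·Δh = 2370 kg/h × 255.63 kJ/kg = 605850 kJ/h
|Q| = 168.29 kW = 10098 kJ/min

Q = 10100 kJ/min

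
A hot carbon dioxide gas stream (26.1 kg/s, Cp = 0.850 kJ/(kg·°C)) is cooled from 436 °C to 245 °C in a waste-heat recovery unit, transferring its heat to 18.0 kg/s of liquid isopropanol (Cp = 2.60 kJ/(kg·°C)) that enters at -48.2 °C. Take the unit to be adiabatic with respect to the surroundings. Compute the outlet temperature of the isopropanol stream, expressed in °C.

T_c,out = 42.3 °C

Heat released by hot stream: Q = 26.1 × 0.850 × (436 − 245) = 4237.3 kJ/s
Energy balance on cold side (adiabatic exchanger): Q = ṁ_c·Cp_c·(T_c,out − T_c,in)
T_c,out = -48.2 + 4237.3/(18.0 × 2.60) = 42.341 °C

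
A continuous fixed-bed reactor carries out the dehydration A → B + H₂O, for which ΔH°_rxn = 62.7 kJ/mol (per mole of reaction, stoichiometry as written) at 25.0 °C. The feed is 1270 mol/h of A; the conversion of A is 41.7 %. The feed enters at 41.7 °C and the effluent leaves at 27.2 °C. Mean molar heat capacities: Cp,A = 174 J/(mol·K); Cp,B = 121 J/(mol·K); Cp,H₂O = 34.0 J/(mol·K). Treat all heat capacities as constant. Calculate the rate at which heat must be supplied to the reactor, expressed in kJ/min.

Q_in = 500 kJ/min

Extent of reaction ξ = 0.417 × 1270 = 529.59 mol/h
Reaction term: ξ·ΔH°_rxn = 529.59 × 62.7 = 33205 kJ/h
Sensible, feed 41.7→25 °C: -3690.4 kJ/h
Outlet flows (mol/h): A 740.41, B 529.59, H₂O 529.59
Sensible, products 25→27.2 °C: 464.02 kJ/h
Q = ΔH = 29979 kJ/h = 8.3275 kW
Heat supplied = 499.65 kJ/min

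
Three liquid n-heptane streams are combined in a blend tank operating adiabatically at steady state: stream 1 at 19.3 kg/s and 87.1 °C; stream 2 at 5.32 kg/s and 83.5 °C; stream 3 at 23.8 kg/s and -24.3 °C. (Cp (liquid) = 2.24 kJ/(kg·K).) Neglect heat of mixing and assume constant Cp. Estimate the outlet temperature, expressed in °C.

Adiabatic, steady state ⇒ Σ ṁᵢCp,ᵢ(T_out − Tᵢ) = 0
T_out = Σ ṁᵢCp,ᵢTᵢ / Σ ṁᵢCp,ᵢ
      = 3465.1 / 108.46 = 31.948 °C

T_out = 31.9 °C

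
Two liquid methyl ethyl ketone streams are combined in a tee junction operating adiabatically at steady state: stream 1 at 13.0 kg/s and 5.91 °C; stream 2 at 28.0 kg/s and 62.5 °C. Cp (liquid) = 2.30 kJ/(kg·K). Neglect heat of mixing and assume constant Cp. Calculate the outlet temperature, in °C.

T_out = 44.6 °C

Energy balance with Q = 0: Σ ṁᵢCp,ᵢ(T_out − Tᵢ) = 0
T_out = Σ ṁᵢCp,ᵢTᵢ / Σ ṁᵢCp,ᵢ
      = 4201.7 / 94.3 = 44.557 °C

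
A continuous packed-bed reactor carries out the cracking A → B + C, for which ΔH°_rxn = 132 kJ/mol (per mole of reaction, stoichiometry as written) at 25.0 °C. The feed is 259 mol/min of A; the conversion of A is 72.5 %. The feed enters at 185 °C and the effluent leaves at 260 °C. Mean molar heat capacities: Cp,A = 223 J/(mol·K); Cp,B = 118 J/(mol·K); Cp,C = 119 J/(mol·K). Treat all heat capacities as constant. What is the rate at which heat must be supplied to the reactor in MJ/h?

Extent of reaction ξ = 0.725 × 259 = 187.78 mol/min
Reaction term: ξ·ΔH°_rxn = 187.78 × 132 = 24786 kJ/min
Sensible, feed 185→25 °C: -9241.1 kJ/min
Outlet flows (mol/min): A 71.225, B 187.78, C 187.78
Sensible, products 25→260 °C: 14191 kJ/min
Q = ΔH = 29736 kJ/min = 495.6 kW
Heat supplied = 1784.2 MJ/h

Q_in = 1780 MJ/h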